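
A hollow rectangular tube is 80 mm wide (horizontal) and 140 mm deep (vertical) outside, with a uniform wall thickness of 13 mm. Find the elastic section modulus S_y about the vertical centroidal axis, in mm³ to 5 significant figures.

Split into non-overlapping primitives; take the origin at the lower-left of the bounding box.
Outer rectangle: 80 × 140, A = 11 200 mm², x = 40 mm, Ī = 5 973 333 mm⁴.
Inner void (subtracted): 54 × 114, A = 6 156 mm², x = 40 mm, Ī = 1 495 908 mm⁴.
By symmetry the centroid is at mid-width, x̄ = 40 mm.
All pieces are centred on the vertical centroidal axis, so I = ΣĪ (holes subtracted) = 4 477 425 mm⁴.
Extreme fibre distance c = 40 mm; S = I/c = 111935.6 mm³.

S_y ≈ 1.1194 × 10⁵ mm³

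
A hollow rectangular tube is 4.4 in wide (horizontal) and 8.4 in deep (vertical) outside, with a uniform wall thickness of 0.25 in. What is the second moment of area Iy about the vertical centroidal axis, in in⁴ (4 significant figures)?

Iy ≈ 20.58 in⁴

Decompose the section into non-overlapping parts with the origin at the bottom-left of its bounding rectangle.
Outer rectangle: 4.4 × 8.4, A = 36.96 in², x = 2.2 in, Ī = 59.6288 in⁴.
Inner void (subtracted): 3.9 × 7.9, A = 30.81 in², x = 2.2 in, Ī = 39.0517 in⁴.
By symmetry the centroid is at mid-width, x̄ = 2.2 in.
All pieces are centred on the vertical centroidal axis, so I = ΣĪ (holes subtracted) = 20.5771 in⁴.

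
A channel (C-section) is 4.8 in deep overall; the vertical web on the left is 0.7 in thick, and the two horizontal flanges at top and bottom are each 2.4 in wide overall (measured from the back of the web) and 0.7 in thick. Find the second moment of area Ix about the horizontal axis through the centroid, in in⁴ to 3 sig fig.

Break the section into simple shapes (no overlaps), measuring from the bottom-left corner of the bounding box.
Web: 0.7 × 4.8, A = 3.36 in², y = 2.4 in, Ī = 6.4512 in⁴.
Top flange (beyond web): 1.7 × 0.7, A = 1.19 in², y = 4.45 in, Ī = 0.048592 in⁴.
Bottom flange (beyond web): 1.7 × 0.7, A = 1.19 in², y = 0.35 in, Ī = 0.048592 in⁴.
By symmetry the centroid is at mid-height, ȳ = 2.4 in.
Transfer each piece to the horizontal axis through the centroid using Ī + A·d² with d = y − 2.4:
  web: d = 0 in → contributes +6.4512 in⁴
  top flange (beyond web): d = 2.05 in → contributes +5.0496 in⁴
  bottom flange (beyond web): d = -2.05 in → contributes +5.0496 in⁴
Total I = 16.55 in⁴.

Ix ≈ 16.6 in⁴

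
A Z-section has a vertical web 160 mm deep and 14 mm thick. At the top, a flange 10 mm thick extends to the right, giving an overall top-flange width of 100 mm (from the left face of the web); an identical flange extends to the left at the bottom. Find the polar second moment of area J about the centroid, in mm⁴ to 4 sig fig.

Decompose the section into non-overlapping parts with the origin at the bottom-left of its bounding rectangle.
Web: 14 × 160, A = 2 240 mm², y = 80 mm, Ī = 4 778 667 mm⁴.
Top flange (beyond web): 86 × 10, A = 860 mm², y = 155 mm, Ī = 7166.67 mm⁴.
Bottom flange (beyond web): 86 × 10, A = 860 mm², y = 5 mm, Ī = 7166.67 mm⁴.
Centroid: ȳ = ΣA·y / ΣA = 80 mm.
Transfer each piece to the centroidal x-axis using Ī + A·d² with d = y − 80:
  web: d = 0 mm → contributes +4 778 667 mm⁴
  top flange (beyond web): d = 75 mm → contributes +4 844 667 mm⁴
  bottom flange (beyond web): d = -75 mm → contributes +4 844 667 mm⁴
Total I = 14 468 000 mm⁴.
For the y-axis: x̄ = 93 mm.
Repeating about the centroidal y-axis gives I_y = 5 396 680 mm⁴.
Polar second moment: J = I_x + I_y = 19 864 680 mm⁴.

J ≈ 1.986 × 10⁷ mm⁴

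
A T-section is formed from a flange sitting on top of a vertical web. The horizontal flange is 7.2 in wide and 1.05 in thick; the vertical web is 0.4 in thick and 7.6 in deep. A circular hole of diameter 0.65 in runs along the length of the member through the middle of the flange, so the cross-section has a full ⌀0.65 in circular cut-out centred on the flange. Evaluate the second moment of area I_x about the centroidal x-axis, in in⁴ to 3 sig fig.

I_x ≈ 55.3 in⁴

Treat the section as a set of non-overlapping primitives; coordinates are from the bounding-box lower-left.
Flange: 7.2 × 1.05, A = 7.56 in², y = 8.125 in, Ī = 0.69458 in⁴.
Web: 0.4 × 7.6, A = 3.04 in², y = 3.8 in, Ī = 14.633 in⁴.
Hole (subtracted): ⌀0.65, A = 0.33183 in², y = 8.125 in, Ī = 0.0087624 in⁴.
Centroid: ȳ = ΣA·y / ΣA = 6.8445 in.
Transfer each piece to the centroidal x-axis using Ī + A·d² with d = y − 6.8445:
  flange: d = 1.2805 in → contributes +13.09 in⁴
  web: d = -3.0445 in → contributes +42.811 in⁴
  hole: d = 1.2805 in → contributes −0.55283 in⁴
Total I = 55.348 in⁴.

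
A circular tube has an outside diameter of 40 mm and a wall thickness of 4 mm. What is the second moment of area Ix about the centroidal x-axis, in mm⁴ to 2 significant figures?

Decompose the section into non-overlapping parts with the origin at the bottom-left of its bounding rectangle.
Outer circle: ⌀40, A = 1 257 mm², y = 20 mm, Ī = 125 664 mm⁴.
Bore (subtracted): ⌀32, A = 804.2 mm², y = 20 mm, Ī = 51 472 mm⁴.
By symmetry the centroid is at mid-height, ȳ = 20 mm.
All pieces are centred on the centroidal x-axis, so I = ΣĪ (holes subtracted) = 74 192 mm⁴.

Ix ≈ 7.4 × 10⁴ mm⁴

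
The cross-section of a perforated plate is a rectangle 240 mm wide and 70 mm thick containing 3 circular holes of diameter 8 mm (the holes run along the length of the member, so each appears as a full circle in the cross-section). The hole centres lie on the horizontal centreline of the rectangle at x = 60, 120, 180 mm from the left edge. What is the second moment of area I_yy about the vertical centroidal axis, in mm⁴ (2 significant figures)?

Treat the section as a set of non-overlapping primitives; coordinates are from the bounding-box lower-left.
Plate: 240 × 70, A = 16 800 mm², x = 120 mm, Ī = 80 640 000 mm⁴.
Hole 1 (subtracted): ⌀8, A = 50.27 mm², x = 60 mm, Ī = 201.1 mm⁴.
Hole 2 (subtracted): ⌀8, A = 50.27 mm², x = 120 mm, Ī = 201.1 mm⁴.
Hole 3 (subtracted): ⌀8, A = 50.27 mm², x = 180 mm, Ī = 201.1 mm⁴.
By symmetry the centroid is at mid-width, x̄ = 120 mm.
Transfer each piece to the vertical centroidal axis using Ī + A·d² with d = x − 120:
  plate: d = 0 mm → contributes +80 640 000 mm⁴
  hole 1: d = -60 mm → contributes −181 157 mm⁴
  hole 2: d = 0 mm → contributes −201.1 mm⁴
  hole 3: d = 60 mm → contributes −181 157 mm⁴
Total I = 80 277 485 mm⁴.

I_yy ≈ 8.0 × 10⁷ mm⁴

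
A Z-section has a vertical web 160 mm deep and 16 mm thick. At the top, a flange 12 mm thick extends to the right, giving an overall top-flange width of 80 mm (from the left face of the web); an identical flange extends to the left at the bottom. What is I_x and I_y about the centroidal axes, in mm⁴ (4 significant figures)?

I_x ≈ 1.389 × 10⁷ mm⁴, I_y ≈ 3.037 × 10⁶ mm⁴

Treat the section as a set of non-overlapping primitives; coordinates are from the bounding-box lower-left.
Web: 16 × 160, A = 2 560 mm², y = 80 mm, Ī = 5 461 333 mm⁴.
Top flange (beyond web): 64 × 12, A = 768 mm², y = 154 mm, Ī = 9 216 mm⁴.
Bottom flange (beyond web): 64 × 12, A = 768 mm², y = 6 mm, Ī = 9 216 mm⁴.
Centroid: ȳ = ΣA·y / ΣA = 80 mm.
Transfer each piece to the centroidal x-axis using Ī + A·d² with d = y − 80:
  web: d = 0 mm → contributes +5 461 333 mm⁴
  top flange (beyond web): d = 74 mm → contributes +4 214 784 mm⁴
  bottom flange (beyond web): d = -74 mm → contributes +4 214 784 mm⁴
Total I = 13 890 901 mm⁴.
For the y-axis: x̄ = 72 mm.
Repeating about the centroidal y-axis gives I_y = 3 036 501 mm⁴.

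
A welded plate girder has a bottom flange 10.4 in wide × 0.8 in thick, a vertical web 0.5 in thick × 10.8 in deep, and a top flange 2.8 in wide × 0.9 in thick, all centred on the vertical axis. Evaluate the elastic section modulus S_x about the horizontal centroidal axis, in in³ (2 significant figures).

S_x ≈ 42 in³

Split into non-overlapping primitives; take the origin at the lower-left of the bounding box.
Bottom plate: 10.4 × 0.8, A = 8.32 in², y = 0.4 in, Ī = 0.4437 in⁴.
Web plate: 0.5 × 10.8, A = 5.4 in², y = 6.2 in, Ī = 52.49 in⁴.
Top plate: 2.8 × 0.9, A = 2.52 in², y = 12.05 in, Ī = 0.1701 in⁴.
Centroid: ȳ = ΣA·y / ΣA = 4.136 in.
Transfer each piece to the horizontal centroidal axis using Ī + A·d² with d = y − 4.136:
  bottom plate: d = -3.736 in → contributes +116.6 in⁴
  web plate: d = 2.064 in → contributes +75.49 in⁴
  top plate: d = 7.914 in → contributes +158 in⁴
Total I = 350.1 in⁴.
Extreme fibre distance c = 8.364 in; S = I/c = 41.86 in³.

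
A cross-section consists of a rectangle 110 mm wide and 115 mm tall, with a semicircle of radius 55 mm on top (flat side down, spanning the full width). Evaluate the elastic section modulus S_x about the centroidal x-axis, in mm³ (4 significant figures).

Treat the section as a set of non-overlapping primitives; coordinates are from the bounding-box lower-left.
Rectangular body: 110 × 115, A = 12 650 mm², y = 57.5 mm, Ī = 13 941 354 mm⁴.
Semicircular cap: semicircle r = 55, A = 4751.66 mm², y = 138.343 mm, Ī = 1 004 345 mm⁴.
Centroid: ȳ = ΣA·y / ΣA = 79.5747 mm.
Transfer each piece to the centroidal x-axis using Ī + A·d² with d = y − 79.5747:
  rectangular body: d = -22.0747 mm → contributes +20 105 624 mm⁴
  semicircular cap: d = 58.768 mm → contributes +17 415 037 mm⁴
Total I = 37 520 660 mm⁴.
Extreme fibre distance c = 90.4253 mm; S = I/c = 414 936 mm³.

S_x ≈ 4.149 × 10⁵ mm³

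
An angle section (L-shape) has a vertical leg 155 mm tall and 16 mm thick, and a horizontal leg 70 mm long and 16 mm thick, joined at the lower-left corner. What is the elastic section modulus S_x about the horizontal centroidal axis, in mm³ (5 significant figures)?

Decompose the section into non-overlapping parts with the origin at the bottom-left of its bounding rectangle.
Vertical leg: 16 × 155, A = 2 480 mm², y = 77.5 mm, Ī = 4 965 167 mm⁴.
Horizontal leg (remainder): 54 × 16, A = 864 mm², y = 8 mm, Ī = 18 432 mm⁴.
Centroid: ȳ = ΣA·y / ΣA = 59.54306 mm.
Transfer each piece to the horizontal centroidal axis using Ī + A·d² with d = y − 59.54306:
  vertical leg: d = 17.95694 mm → contributes +5 764 847 mm⁴
  horizontal leg (remainder): d = -51.54306 mm → contributes +2 313 810 mm⁴
Total I = 8 078 656 mm⁴.
Extreme fibre distance c = 95.45694 mm; S = I/c = 84631.42 mm³.

S_x ≈ 8.4631 × 10⁴ mm³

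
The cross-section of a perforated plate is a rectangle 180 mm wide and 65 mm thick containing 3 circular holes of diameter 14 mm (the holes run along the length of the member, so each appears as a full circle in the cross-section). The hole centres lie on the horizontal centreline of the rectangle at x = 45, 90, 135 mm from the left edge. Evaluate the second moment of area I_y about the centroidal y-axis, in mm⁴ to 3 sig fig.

Decompose the section into non-overlapping parts with the origin at the bottom-left of its bounding rectangle.
Plate: 180 × 65, A = 11 700 mm², x = 90 mm, Ī = 31 590 000 mm⁴.
Hole 1 (subtracted): ⌀14, A = 153.94 mm², x = 45 mm, Ī = 1885.7 mm⁴.
Hole 2 (subtracted): ⌀14, A = 153.94 mm², x = 90 mm, Ī = 1885.7 mm⁴.
Hole 3 (subtracted): ⌀14, A = 153.94 mm², x = 135 mm, Ī = 1885.7 mm⁴.
By symmetry the centroid is at mid-width, x̄ = 90 mm.
Transfer each piece to the centroidal y-axis using Ī + A·d² with d = x − 90:
  plate: d = 0 mm → contributes +31 590 000 mm⁴
  hole 1: d = -45 mm → contributes −313 610 mm⁴
  hole 2: d = 0 mm → contributes −1885.7 mm⁴
  hole 3: d = 45 mm → contributes −313 610 mm⁴
Total I = 30 960 894 mm⁴.

I_y ≈ 3.10 × 10⁷ mm⁴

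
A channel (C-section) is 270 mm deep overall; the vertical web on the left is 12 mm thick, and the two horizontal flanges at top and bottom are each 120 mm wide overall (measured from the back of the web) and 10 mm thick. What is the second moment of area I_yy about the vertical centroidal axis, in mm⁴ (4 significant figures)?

Break the section into simple shapes (no overlaps), measuring from the bottom-left corner of the bounding box.
Web: 12 × 270, A = 3 240 mm², x = 6 mm, Ī = 38 880 mm⁴.
Top flange (beyond web): 108 × 10, A = 1 080 mm², x = 66 mm, Ī = 1 049 760 mm⁴.
Bottom flange (beyond web): 108 × 10, A = 1 080 mm², x = 66 mm, Ī = 1 049 760 mm⁴.
Centroid: x̄ = ΣA·x / ΣA = 30 mm.
Transfer each piece to the vertical centroidal axis using Ī + A·d² with d = x − 30:
  web: d = -24 mm → contributes +1 905 120 mm⁴
  top flange (beyond web): d = 36 mm → contributes +2 449 440 mm⁴
  bottom flange (beyond web): d = 36 mm → contributes +2 449 440 mm⁴
Total I = 6 804 000 mm⁴.

I_yy ≈ 6.804 × 10⁶ mm⁴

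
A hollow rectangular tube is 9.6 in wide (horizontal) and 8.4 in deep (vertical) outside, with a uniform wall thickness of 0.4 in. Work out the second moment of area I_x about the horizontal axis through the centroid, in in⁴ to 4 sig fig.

I_x ≈ 152.2 in⁴

Treat the section as a set of non-overlapping primitives; coordinates are from the bounding-box lower-left.
Outer rectangle: 9.6 × 8.4, A = 80.64 in², y = 4.2 in, Ī = 474.163 in⁴.
Inner void (subtracted): 8.8 × 7.6, A = 66.88 in², y = 4.2 in, Ī = 321.916 in⁴.
By symmetry the centroid is at mid-height, ȳ = 4.2 in.
All pieces are centred on the horizontal axis through the centroid, so I = ΣĪ (holes subtracted) = 152.247 in⁴.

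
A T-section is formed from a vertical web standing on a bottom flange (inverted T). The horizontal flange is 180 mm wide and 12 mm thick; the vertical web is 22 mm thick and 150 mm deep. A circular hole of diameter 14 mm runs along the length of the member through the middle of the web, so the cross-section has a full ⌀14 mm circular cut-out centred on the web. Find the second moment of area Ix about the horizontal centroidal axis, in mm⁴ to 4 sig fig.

Split into non-overlapping primitives; take the origin at the lower-left of the bounding box.
Flange: 180 × 12, A = 2 160 mm², y = 6 mm, Ī = 25 920 mm⁴.
Web: 22 × 150, A = 3 300 mm², y = 87 mm, Ī = 6 187 500 mm⁴.
Hole (subtracted): ⌀14, A = 153.938 mm², y = 87 mm, Ī = 1885.74 mm⁴.
Centroid: ȳ = ΣA·y / ΣA = 54.0264 mm.
Transfer each piece to the horizontal centroidal axis using Ī + A·d² with d = y − 54.0264:
  flange: d = -48.0264 mm → contributes +5 008 034 mm⁴
  web: d = 32.9736 mm → contributes +9 775 454 mm⁴
  hole: d = 32.9736 mm → contributes −169 256 mm⁴
Total I = 14 614 232 mm⁴.

Ix ≈ 1.461 × 10⁷ mm⁴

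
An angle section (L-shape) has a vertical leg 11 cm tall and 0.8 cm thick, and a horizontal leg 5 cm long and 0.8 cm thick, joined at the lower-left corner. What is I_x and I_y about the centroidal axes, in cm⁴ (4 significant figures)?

I_x ≈ 152.2 cm⁴, I_y ≈ 20.61 cm⁴

Break the section into simple shapes (no overlaps), measuring from the bottom-left corner of the bounding box.
Vertical leg: 0.8 × 11, A = 8.8 cm², y = 5.5 cm, Ī = 88.7333 cm⁴.
Horizontal leg (remainder): 4.2 × 0.8, A = 3.36 cm², y = 0.4 cm, Ī = 0.1792 cm⁴.
Centroid: ȳ = ΣA·y / ΣA = 4.09079 cm.
Transfer each piece to the centroidal x-axis using Ī + A·d² with d = y − 4.09079:
  vertical leg: d = 1.40921 cm → contributes +106.209 cm⁴
  horizontal leg (remainder): d = -3.69079 cm → contributes +45.9489 cm⁴
Total I = 152.158 cm⁴.
For the y-axis: x̄ = 1.09079 cm.
Repeating about the centroidal y-axis gives I_y = 20.6059 cm⁴.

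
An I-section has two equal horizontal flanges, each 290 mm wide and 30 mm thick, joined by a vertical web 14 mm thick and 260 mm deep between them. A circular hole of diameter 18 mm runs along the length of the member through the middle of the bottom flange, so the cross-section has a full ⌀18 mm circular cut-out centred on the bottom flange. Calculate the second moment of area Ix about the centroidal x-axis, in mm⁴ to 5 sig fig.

Ix ≈ 3.8222 × 10⁸ mm⁴

Decompose the section into non-overlapping parts with the origin at the bottom-left of its bounding rectangle.
Bottom flange: 290 × 30, A = 8 700 mm², y = 15 mm, Ī = 652 500 mm⁴.
Web: 14 × 260, A = 3 640 mm², y = 160 mm, Ī = 20 505 333 mm⁴.
Top flange: 290 × 30, A = 8 700 mm², y = 305 mm, Ī = 652 500 mm⁴.
Hole (subtracted): ⌀18, A = 254.469 mm², y = 15 mm, Ī = 5152.997 mm⁴.
Centroid: ȳ = ΣA·y / ΣA = 161.7752 mm.
Transfer each piece to the centroidal x-axis using Ī + A·d² with d = y − 161.7752:
  bottom flange: d = -146.7752 mm → contributes +188 076 189 mm⁴
  web: d = -1.775177 mm → contributes +20 516 804 mm⁴
  top flange: d = 143.2248 mm → contributes +179 118 643 mm⁴
  hole: d = -146.7752 mm → contributes −5 487 167 mm⁴
Total I = 382 224 469 mm⁴.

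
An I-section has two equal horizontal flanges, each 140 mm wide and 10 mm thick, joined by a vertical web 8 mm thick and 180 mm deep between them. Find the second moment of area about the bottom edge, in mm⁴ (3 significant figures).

Split into non-overlapping primitives; take the origin at the lower-left of the bounding box.
Bottom flange: 140 × 10, A = 1 400 mm², y = 5 mm, Ī = 11 667 mm⁴.
Web: 8 × 180, A = 1 440 mm², y = 100 mm, Ī = 3 888 000 mm⁴.
Top flange: 140 × 10, A = 1 400 mm², y = 195 mm, Ī = 11 667 mm⁴.
Transfer each piece to the base of the section using Ī + A·d² with d = y − 0:
  bottom flange: d = 5 mm → contributes +46 667 mm⁴
  web: d = 100 mm → contributes +18 288 000 mm⁴
  top flange: d = 195 mm → contributes +53 246 667 mm⁴
Total I = 71 581 333 mm⁴.

I_base ≈ 7.16 × 10⁷ mm⁴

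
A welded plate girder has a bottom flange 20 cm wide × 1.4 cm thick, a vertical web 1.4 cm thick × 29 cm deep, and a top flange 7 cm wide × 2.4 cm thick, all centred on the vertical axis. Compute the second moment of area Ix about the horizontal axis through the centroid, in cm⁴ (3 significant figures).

Ix ≈ 1.32 × 10⁴ cm⁴

Split into non-overlapping primitives; take the origin at the lower-left of the bounding box.
Bottom plate: 20 × 1.4, A = 28 cm², y = 0.7 cm, Ī = 4.5733 cm⁴.
Web plate: 1.4 × 29, A = 40.6 cm², y = 15.9 cm, Ī = 2845.4 cm⁴.
Top plate: 7 × 2.4, A = 16.8 cm², y = 31.6 cm, Ī = 8.064 cm⁴.
Centroid: ȳ = ΣA·y / ΣA = 14.005 cm.
Transfer each piece to the horizontal axis through the centroid using Ī + A·d² with d = y − 14.005:
  bottom plate: d = -13.305 cm → contributes +4961.2 cm⁴
  web plate: d = 1.8951 cm → contributes +2991.2 cm⁴
  top plate: d = 17.595 cm → contributes +5209.1 cm⁴
Total I = 13 161 cm⁴.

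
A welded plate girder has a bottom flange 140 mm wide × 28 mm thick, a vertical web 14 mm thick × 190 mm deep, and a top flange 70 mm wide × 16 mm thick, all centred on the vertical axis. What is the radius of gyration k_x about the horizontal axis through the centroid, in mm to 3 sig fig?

k_x ≈ 83.8 mm

Split into non-overlapping primitives; take the origin at the lower-left of the bounding box.
Bottom plate: 140 × 28, A = 3 920 mm², y = 14 mm, Ī = 256 107 mm⁴.
Web plate: 14 × 190, A = 2 660 mm², y = 123 mm, Ī = 8 002 167 mm⁴.
Top plate: 70 × 16, A = 1 120 mm², y = 226 mm, Ī = 23 893 mm⁴.
Centroid: ȳ = ΣA·y / ΣA = 82.491 mm.
Transfer each piece to the horizontal axis through the centroid using Ī + A·d² with d = y − 82.491:
  bottom plate: d = -68.491 mm → contributes +18 644 845 mm⁴
  web plate: d = 40.509 mm → contributes +12 367 191 mm⁴
  top plate: d = 143.51 mm → contributes +23 090 136 mm⁴
Total I = 54 102 171 mm⁴.
Radius of gyration: k = √(I/A) = √(54 102 171 / 7 700) = 83.823 mm.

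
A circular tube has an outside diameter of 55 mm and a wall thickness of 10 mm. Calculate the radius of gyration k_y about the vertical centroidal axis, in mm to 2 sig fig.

k_y ≈ 16 mm

Decompose the section into non-overlapping parts with the origin at the bottom-left of its bounding rectangle.
Outer circle: ⌀55, A = 2 376 mm², x = 27.5 mm, Ī = 449 180 mm⁴.
Bore (subtracted): ⌀35, A = 962.1 mm², x = 27.5 mm, Ī = 73 662 mm⁴.
By symmetry the centroid is at mid-width, x̄ = 27.5 mm.
All pieces are centred on the vertical centroidal axis, so I = ΣĪ (holes subtracted) = 375 518 mm⁴.
Radius of gyration: k = √(I/A) = √(375 518 / 1 414) = 16.3 mm.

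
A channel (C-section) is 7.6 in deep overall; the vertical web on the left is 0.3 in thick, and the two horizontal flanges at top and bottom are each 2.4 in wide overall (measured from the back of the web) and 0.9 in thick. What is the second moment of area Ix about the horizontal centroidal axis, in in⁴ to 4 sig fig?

Ix ≈ 53.65 in⁴

Break the section into simple shapes (no overlaps), measuring from the bottom-left corner of the bounding box.
Web: 0.3 × 7.6, A = 2.28 in², y = 3.8 in, Ī = 10.9744 in⁴.
Top flange (beyond web): 2.1 × 0.9, A = 1.89 in², y = 7.15 in, Ī = 0.127575 in⁴.
Bottom flange (beyond web): 2.1 × 0.9, A = 1.89 in², y = 0.45 in, Ī = 0.127575 in⁴.
By symmetry the centroid is at mid-height, ȳ = 3.8 in.
Transfer each piece to the horizontal centroidal axis using Ī + A·d² with d = y − 3.8:
  web: d = 0 in → contributes +10.9744 in⁴
  top flange (beyond web): d = 3.35 in → contributes +21.3381 in⁴
  bottom flange (beyond web): d = -3.35 in → contributes +21.3381 in⁴
Total I = 53.6506 in⁴.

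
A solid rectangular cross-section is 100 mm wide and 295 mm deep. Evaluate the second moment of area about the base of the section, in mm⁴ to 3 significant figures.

The section: 100 × 295, A = 29 500 mm², y = 147.5 mm, Ī = 213 936 458 mm⁴.
Transfer it to the base of the section using Ī + A·d² with d = y − 0:
  the section: d = 147.5 mm → contributes +855 745 833 mm⁴
Total I = 855 745 833 mm⁴.

I_base ≈ 8.56 × 10⁸ mm⁴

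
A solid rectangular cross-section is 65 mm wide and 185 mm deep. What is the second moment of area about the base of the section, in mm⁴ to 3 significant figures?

The section: 65 × 185, A = 12 025 mm², y = 92.5 mm, Ī = 34 296 302 mm⁴.
Transfer it to the bottom edge using Ī + A·d² with d = y − 0:
  the section: d = 92.5 mm → contributes +137 185 208 mm⁴
Total I = 137 185 208 mm⁴.

I_base ≈ 1.37 × 10⁸ mm⁴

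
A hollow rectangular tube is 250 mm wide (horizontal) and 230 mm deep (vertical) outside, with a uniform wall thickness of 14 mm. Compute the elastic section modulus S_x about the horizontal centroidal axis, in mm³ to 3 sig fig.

S_x ≈ 8.78 × 10⁵ mm³

Split into non-overlapping primitives; take the origin at the lower-left of the bounding box.
Outer rectangle: 250 × 230, A = 57 500 mm², y = 115 mm, Ī = 253 479 167 mm⁴.
Inner void (subtracted): 222 × 202, A = 44 844 mm², y = 115 mm, Ī = 152 484 548 mm⁴.
By symmetry the centroid is at mid-height, ȳ = 115 mm.
All pieces are centred on the horizontal centroidal axis, so I = ΣĪ (holes subtracted) = 100 994 619 mm⁴.
Extreme fibre distance c = 115 mm; S = I/c = 878 214 mm³.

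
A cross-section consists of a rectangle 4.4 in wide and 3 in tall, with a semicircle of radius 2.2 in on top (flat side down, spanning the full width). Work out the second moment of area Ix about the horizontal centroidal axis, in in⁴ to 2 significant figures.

Ix ≈ 41 in⁴

Split into non-overlapping primitives; take the origin at the lower-left of the bounding box.
Rectangular body: 4.4 × 3, A = 13.2 in², y = 1.5 in, Ī = 9.9 in⁴.
Semicircular cap: semicircle r = 2.2, A = 7.603 in², y = 3.934 in, Ī = 2.571 in⁴.
Centroid: ȳ = ΣA·y / ΣA = 2.389 in.
Transfer each piece to the horizontal centroidal axis using Ī + A·d² with d = y − 2.389:
  rectangular body: d = -0.8894 in → contributes +20.34 in⁴
  semicircular cap: d = 1.544 in → contributes +20.7 in⁴
Total I = 41.04 in⁴.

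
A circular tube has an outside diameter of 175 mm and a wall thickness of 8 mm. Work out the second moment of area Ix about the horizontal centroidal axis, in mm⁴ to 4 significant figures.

Ix ≈ 1.467 × 10⁷ mm⁴

Decompose the section into non-overlapping parts with the origin at the bottom-left of its bounding rectangle.
Outer circle: ⌀175, A = 24052.8 mm², y = 87.5 mm, Ī = 46 038 598 mm⁴.
Bore (subtracted): ⌀159, A = 19855.7 mm², y = 87.5 mm, Ī = 31 373 170 mm⁴.
By symmetry the centroid is at mid-height, ȳ = 87.5 mm.
All pieces are centred on the horizontal centroidal axis, so I = ΣĪ (holes subtracted) = 14 665 429 mm⁴.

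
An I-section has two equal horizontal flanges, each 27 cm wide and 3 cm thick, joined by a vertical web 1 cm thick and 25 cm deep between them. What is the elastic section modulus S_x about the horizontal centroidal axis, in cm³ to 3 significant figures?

Split into non-overlapping primitives; take the origin at the lower-left of the bounding box.
Bottom flange: 27 × 3, A = 81 cm², y = 1.5 cm, Ī = 60.75 cm⁴.
Web: 1 × 25, A = 25 cm², y = 15.5 cm, Ī = 1302.1 cm⁴.
Top flange: 27 × 3, A = 81 cm², y = 29.5 cm, Ī = 60.75 cm⁴.
By symmetry the centroid is at mid-height, ȳ = 15.5 cm.
Transfer each piece to the horizontal centroidal axis using Ī + A·d² with d = y − 15.5:
  bottom flange: d = -14 cm → contributes +15 937 cm⁴
  web: d = 0 cm → contributes +1302.1 cm⁴
  top flange: d = 14 cm → contributes +15 937 cm⁴
Total I = 33 176 cm⁴.
Extreme fibre distance c = 15.5 cm; S = I/c = 2140.4 cm³.

S_x ≈ 2140 cm³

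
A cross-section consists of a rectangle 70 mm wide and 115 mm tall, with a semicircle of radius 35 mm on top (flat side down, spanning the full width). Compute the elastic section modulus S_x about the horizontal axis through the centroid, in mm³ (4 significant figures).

S_x ≈ 2.186 × 10⁵ mm³

Split into non-overlapping primitives; take the origin at the lower-left of the bounding box.
Rectangular body: 70 × 115, A = 8 050 mm², y = 57.5 mm, Ī = 8 871 771 mm⁴.
Semicircular cap: semicircle r = 35, A = 1924.23 mm², y = 129.854 mm, Ī = 164 704 mm⁴.
Centroid: ȳ = ΣA·y / ΣA = 71.4586 mm.
Transfer each piece to the horizontal axis through the centroid using Ī + A·d² with d = y − 71.4586:
  rectangular body: d = -13.9586 mm → contributes +10 440 255 mm⁴
  semicircular cap: d = 58.3959 mm → contributes +6 726 459 mm⁴
Total I = 17 166 714 mm⁴.
Extreme fibre distance c = 78.5414 mm; S = I/c = 218 569 mm³.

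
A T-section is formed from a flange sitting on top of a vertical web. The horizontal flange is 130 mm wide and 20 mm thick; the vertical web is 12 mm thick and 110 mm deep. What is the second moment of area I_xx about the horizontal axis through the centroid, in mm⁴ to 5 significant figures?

I_xx ≈ 5.1167 × 10⁶ mm⁴

Break the section into simple shapes (no overlaps), measuring from the bottom-left corner of the bounding box.
Flange: 130 × 20, A = 2 600 mm², y = 120 mm, Ī = 86666.67 mm⁴.
Web: 12 × 110, A = 1 320 mm², y = 55 mm, Ī = 1 331 000 mm⁴.
Centroid: ȳ = ΣA·y / ΣA = 98.11224 mm.
Transfer each piece to the horizontal axis through the centroid using Ī + A·d² with d = y − 98.11224:
  flange: d = 21.88776 mm → contributes +1 332 259 mm⁴
  web: d = -43.11224 mm → contributes +3 784 439 mm⁴
Total I = 5 116 697 mm⁴.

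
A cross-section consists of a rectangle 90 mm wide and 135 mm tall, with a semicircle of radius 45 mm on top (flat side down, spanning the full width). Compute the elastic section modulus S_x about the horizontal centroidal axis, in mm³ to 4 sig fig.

Decompose the section into non-overlapping parts with the origin at the bottom-left of its bounding rectangle.
Rectangular body: 90 × 135, A = 12 150 mm², y = 67.5 mm, Ī = 18 452 813 mm⁴.
Semicircular cap: semicircle r = 45, A = 3180.86 mm², y = 154.099 mm, Ī = 450 072 mm⁴.
Centroid: ȳ = ΣA·y / ΣA = 85.4676 mm.
Transfer each piece to the horizontal centroidal axis using Ī + A·d² with d = y − 85.4676:
  rectangular body: d = -17.9676 mm → contributes +22 375 237 mm⁴
  semicircular cap: d = 68.631 mm → contributes +15 432 630 mm⁴
Total I = 37 807 867 mm⁴.
Extreme fibre distance c = 94.5324 mm; S = I/c = 399 946 mm³.

S_x ≈ 3.999 × 10⁵ mm³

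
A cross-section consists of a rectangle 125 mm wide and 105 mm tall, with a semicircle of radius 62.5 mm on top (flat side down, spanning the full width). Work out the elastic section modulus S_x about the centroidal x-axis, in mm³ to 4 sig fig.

S_x ≈ 4.436 × 10⁵ mm³

Treat the section as a set of non-overlapping primitives; coordinates are from the bounding-box lower-left.
Rectangular body: 125 × 105, A = 13 125 mm², y = 52.5 mm, Ī = 12 058 594 mm⁴.
Semicircular cap: semicircle r = 62.5, A = 6135.92 mm², y = 131.526 mm, Ī = 1 674 758 mm⁴.
Centroid: ȳ = ΣA·y / ΣA = 77.6751 mm.
Transfer each piece to the centroidal x-axis using Ī + A·d² with d = y − 77.6751:
  rectangular body: d = -25.1751 mm → contributes +20 377 055 mm⁴
  semicircular cap: d = 53.8507 mm → contributes +19 468 300 mm⁴
Total I = 39 845 355 mm⁴.
Extreme fibre distance c = 89.8249 mm; S = I/c = 443 589 mm³.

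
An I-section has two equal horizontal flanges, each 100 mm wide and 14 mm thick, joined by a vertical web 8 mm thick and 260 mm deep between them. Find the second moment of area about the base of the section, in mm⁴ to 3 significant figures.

Split into non-overlapping primitives; take the origin at the lower-left of the bounding box.
Bottom flange: 100 × 14, A = 1 400 mm², y = 7 mm, Ī = 22 867 mm⁴.
Web: 8 × 260, A = 2 080 mm², y = 144 mm, Ī = 11 717 333 mm⁴.
Top flange: 100 × 14, A = 1 400 mm², y = 281 mm, Ī = 22 867 mm⁴.
Transfer each piece to the base of the section using Ī + A·d² with d = y − 0:
  bottom flange: d = 7 mm → contributes +91 467 mm⁴
  web: d = 144 mm → contributes +54 848 213 mm⁴
  top flange: d = 281 mm → contributes +110 568 267 mm⁴
Total I = 165 507 947 mm⁴.

I_base ≈ 1.66 × 10⁸ mm⁴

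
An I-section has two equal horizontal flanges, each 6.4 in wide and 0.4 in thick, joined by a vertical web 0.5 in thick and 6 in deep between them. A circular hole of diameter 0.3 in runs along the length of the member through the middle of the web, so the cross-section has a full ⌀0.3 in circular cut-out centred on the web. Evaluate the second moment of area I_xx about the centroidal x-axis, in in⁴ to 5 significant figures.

I_xx ≈ 61.497 in⁴

Break the section into simple shapes (no overlaps), measuring from the bottom-left corner of the bounding box.
Bottom flange: 6.4 × 0.4, A = 2.56 in², y = 0.2 in, Ī = 0.03413333 in⁴.
Web: 0.5 × 6, A = 3 in², y = 3.4 in, Ī = 9 in⁴.
Top flange: 6.4 × 0.4, A = 2.56 in², y = 6.6 in, Ī = 0.03413333 in⁴.
Hole (subtracted): ⌀0.3, A = 0.07068583 in², y = 3.4 in, Ī = 0.0003976078 in⁴.
By symmetry the centroid is at mid-height, ȳ = 3.4 in.
Transfer each piece to the centroidal x-axis using Ī + A·d² with d = y − 3.4:
  bottom flange: d = -3.2 in → contributes +26.24853 in⁴
  web: d = 0 in → contributes +9 in⁴
  top flange: d = 3.2 in → contributes +26.24853 in⁴
  hole: d = 0 in → contributes −0.0003976078 in⁴
Total I = 61.49667 in⁴.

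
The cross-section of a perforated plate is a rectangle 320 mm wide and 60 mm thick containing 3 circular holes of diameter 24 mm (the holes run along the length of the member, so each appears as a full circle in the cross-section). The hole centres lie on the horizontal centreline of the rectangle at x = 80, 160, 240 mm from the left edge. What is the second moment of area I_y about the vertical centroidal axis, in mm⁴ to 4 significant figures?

Treat the section as a set of non-overlapping primitives; coordinates are from the bounding-box lower-left.
Plate: 320 × 60, A = 19 200 mm², x = 160 mm, Ī = 163 840 000 mm⁴.
Hole 1 (subtracted): ⌀24, A = 452.389 mm², x = 80 mm, Ī = 16 286 mm⁴.
Hole 2 (subtracted): ⌀24, A = 452.389 mm², x = 160 mm, Ī = 16 286 mm⁴.
Hole 3 (subtracted): ⌀24, A = 452.389 mm², x = 240 mm, Ī = 16 286 mm⁴.
By symmetry the centroid is at mid-width, x̄ = 160 mm.
Transfer each piece to the vertical centroidal axis using Ī + A·d² with d = x − 160:
  plate: d = 0 mm → contributes +163 840 000 mm⁴
  hole 1: d = -80 mm → contributes −2 911 578 mm⁴
  hole 2: d = 0 mm → contributes −16 286 mm⁴
  hole 3: d = 80 mm → contributes −2 911 578 mm⁴
Total I = 158 000 558 mm⁴.

I_y ≈ 1.580 × 10⁸ mm⁴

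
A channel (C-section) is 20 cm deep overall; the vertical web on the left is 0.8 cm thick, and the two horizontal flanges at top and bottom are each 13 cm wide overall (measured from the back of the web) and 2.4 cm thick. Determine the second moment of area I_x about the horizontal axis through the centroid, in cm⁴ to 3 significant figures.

Decompose the section into non-overlapping parts with the origin at the bottom-left of its bounding rectangle.
Web: 0.8 × 20, A = 16 cm², y = 10 cm, Ī = 533.33 cm⁴.
Top flange (beyond web): 12.2 × 2.4, A = 29.28 cm², y = 18.8 cm, Ī = 14.054 cm⁴.
Bottom flange (beyond web): 12.2 × 2.4, A = 29.28 cm², y = 1.2 cm, Ī = 14.054 cm⁴.
By symmetry the centroid is at mid-height, ȳ = 10 cm.
Transfer each piece to the horizontal axis through the centroid using Ī + A·d² with d = y − 10:
  web: d = 0 cm → contributes +533.33 cm⁴
  top flange (beyond web): d = 8.8 cm → contributes +2281.5 cm⁴
  bottom flange (beyond web): d = -8.8 cm → contributes +2281.5 cm⁴
Total I = 5096.3 cm⁴.

I_x ≈ 5100 cm⁴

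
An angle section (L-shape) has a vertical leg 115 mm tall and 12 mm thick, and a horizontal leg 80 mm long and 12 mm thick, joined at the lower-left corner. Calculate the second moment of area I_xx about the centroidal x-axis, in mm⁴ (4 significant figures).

I_xx ≈ 2.891 × 10⁶ mm⁴

Decompose the section into non-overlapping parts with the origin at the bottom-left of its bounding rectangle.
Vertical leg: 12 × 115, A = 1 380 mm², y = 57.5 mm, Ī = 1 520 875 mm⁴.
Horizontal leg (remainder): 68 × 12, A = 816 mm², y = 6 mm, Ī = 9 792 mm⁴.
Centroid: ȳ = ΣA·y / ΣA = 38.3634 mm.
Transfer each piece to the centroidal x-axis using Ī + A·d² with d = y − 38.3634:
  vertical leg: d = 19.1366 mm → contributes +2 026 245 mm⁴
  horizontal leg (remainder): d = -32.3634 mm → contributes +864 461 mm⁴
Total I = 2 890 706 mm⁴.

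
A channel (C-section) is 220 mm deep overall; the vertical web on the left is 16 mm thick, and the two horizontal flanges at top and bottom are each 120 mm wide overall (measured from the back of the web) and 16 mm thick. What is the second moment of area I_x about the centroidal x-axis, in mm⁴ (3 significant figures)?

I_x ≈ 4.89 × 10⁷ mm⁴

Break the section into simple shapes (no overlaps), measuring from the bottom-left corner of the bounding box.
Web: 16 × 220, A = 3 520 mm², y = 110 mm, Ī = 14 197 333 mm⁴.
Top flange (beyond web): 104 × 16, A = 1 664 mm², y = 212 mm, Ī = 35 499 mm⁴.
Bottom flange (beyond web): 104 × 16, A = 1 664 mm², y = 8 mm, Ī = 35 499 mm⁴.
By symmetry the centroid is at mid-height, ȳ = 110 mm.
Transfer each piece to the centroidal x-axis using Ī + A·d² with d = y − 110:
  web: d = 0 mm → contributes +14 197 333 mm⁴
  top flange (beyond web): d = 102 mm → contributes +17 347 755 mm⁴
  bottom flange (beyond web): d = -102 mm → contributes +17 347 755 mm⁴
Total I = 48 892 843 mm⁴.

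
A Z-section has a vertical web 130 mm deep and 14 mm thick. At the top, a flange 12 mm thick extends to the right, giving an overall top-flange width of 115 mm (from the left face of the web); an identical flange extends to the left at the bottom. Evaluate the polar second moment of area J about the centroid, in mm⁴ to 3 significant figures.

Split into non-overlapping primitives; take the origin at the lower-left of the bounding box.
Web: 14 × 130, A = 1 820 mm², y = 65 mm, Ī = 2 563 167 mm⁴.
Top flange (beyond web): 101 × 12, A = 1 212 mm², y = 124 mm, Ī = 14 544 mm⁴.
Bottom flange (beyond web): 101 × 12, A = 1 212 mm², y = 6 mm, Ī = 14 544 mm⁴.
Centroid: ȳ = ΣA·y / ΣA = 65 mm.
Transfer each piece to the centroidal x-axis using Ī + A·d² with d = y − 65:
  web: d = 0 mm → contributes +2 563 167 mm⁴
  top flange (beyond web): d = 59 mm → contributes +4 233 516 mm⁴
  bottom flange (beyond web): d = -59 mm → contributes +4 233 516 mm⁴
Total I = 11 030 199 mm⁴.
For the y-axis: x̄ = 108 mm.
Repeating about the centroidal y-axis gives I_y = 10 104 679 mm⁴.
Polar second moment: J = I_x + I_y = 21 134 877 mm⁴.

J ≈ 2.11 × 10⁷ mm⁴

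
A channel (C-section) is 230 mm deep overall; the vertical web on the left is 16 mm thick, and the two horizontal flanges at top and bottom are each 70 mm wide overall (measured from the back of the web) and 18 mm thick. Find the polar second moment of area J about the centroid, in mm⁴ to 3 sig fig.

J ≈ 4.02 × 10⁷ mm⁴

Decompose the section into non-overlapping parts with the origin at the bottom-left of its bounding rectangle.
Web: 16 × 230, A = 3 680 mm², y = 115 mm, Ī = 16 222 667 mm⁴.
Top flange (beyond web): 54 × 18, A = 972 mm², y = 221 mm, Ī = 26 244 mm⁴.
Bottom flange (beyond web): 54 × 18, A = 972 mm², y = 9 mm, Ī = 26 244 mm⁴.
By symmetry the centroid is at mid-height, ȳ = 115 mm.
Transfer each piece to the centroidal x-axis using Ī + A·d² with d = y − 115:
  web: d = 0 mm → contributes +16 222 667 mm⁴
  top flange (beyond web): d = 106 mm → contributes +10 947 636 mm⁴
  bottom flange (beyond web): d = -106 mm → contributes +10 947 636 mm⁴
Total I = 38 117 939 mm⁴.
For the y-axis: x̄ = 20.098 mm.
Repeating about the centroidal y-axis gives I_y = 2 109 140 mm⁴.
Polar second moment: J = I_x + I_y = 40 227 079 mm⁴.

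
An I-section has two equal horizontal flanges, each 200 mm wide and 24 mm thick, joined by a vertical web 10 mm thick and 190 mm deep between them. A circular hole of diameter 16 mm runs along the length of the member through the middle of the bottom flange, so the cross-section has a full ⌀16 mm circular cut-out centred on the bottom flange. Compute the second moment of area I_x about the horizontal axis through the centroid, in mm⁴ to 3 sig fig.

I_x ≈ 1.14 × 10⁸ mm⁴

Break the section into simple shapes (no overlaps), measuring from the bottom-left corner of the bounding box.
Bottom flange: 200 × 24, A = 4 800 mm², y = 12 mm, Ī = 230 400 mm⁴.
Web: 10 × 190, A = 1 900 mm², y = 119 mm, Ī = 5 715 833 mm⁴.
Top flange: 200 × 24, A = 4 800 mm², y = 226 mm, Ī = 230 400 mm⁴.
Hole (subtracted): ⌀16, A = 201.06 mm², y = 12 mm, Ī = 3 217 mm⁴.
Centroid: ȳ = ΣA·y / ΣA = 120.9 mm.
Transfer each piece to the horizontal axis through the centroid using Ī + A·d² with d = y − 120.9:
  bottom flange: d = -108.9 mm → contributes +57 158 831 mm⁴
  web: d = -1.904 mm → contributes +5 722 722 mm⁴
  top flange: d = 105.1 mm → contributes +53 247 172 mm⁴
  hole: d = -108.9 mm → contributes −2 387 830 mm⁴
Total I = 113 740 896 mm⁴.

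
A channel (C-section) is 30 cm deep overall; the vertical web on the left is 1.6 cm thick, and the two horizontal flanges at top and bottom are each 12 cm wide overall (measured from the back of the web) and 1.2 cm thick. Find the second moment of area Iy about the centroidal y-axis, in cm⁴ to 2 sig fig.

Treat the section as a set of non-overlapping primitives; coordinates are from the bounding-box lower-left.
Web: 1.6 × 30, A = 48 cm², x = 0.8 cm, Ī = 10.24 cm⁴.
Top flange (beyond web): 10.4 × 1.2, A = 12.48 cm², x = 6.8 cm, Ī = 112.5 cm⁴.
Bottom flange (beyond web): 10.4 × 1.2, A = 12.48 cm², x = 6.8 cm, Ī = 112.5 cm⁴.
Centroid: x̄ = ΣA·x / ΣA = 2.853 cm.
Transfer each piece to the centroidal y-axis using Ī + A·d² with d = x − 2.853:
  web: d = -2.053 cm → contributes +212.5 cm⁴
  top flange (beyond web): d = 3.947 cm → contributes +306.9 cm⁴
  bottom flange (beyond web): d = 3.947 cm → contributes +306.9 cm⁴
Total I = 826.4 cm⁴.

Iy ≈ 830 cm⁴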